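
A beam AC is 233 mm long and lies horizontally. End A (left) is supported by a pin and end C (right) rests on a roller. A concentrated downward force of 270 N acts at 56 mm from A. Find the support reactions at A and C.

A_x = 0, A_y = 205.1 N, C_y = 64.89 N

Taking moments about A: C_y·233 − 270·56 = 0 → C_y = 15120/233 = 64.8927 ≈ 64.89 N.
ΣF_y = 0: A_y + 64.8927 − 270 = 0 → A_y = 205.1 N.
ΣF_x = 0: no horizontal applied forces, so A_x = 0.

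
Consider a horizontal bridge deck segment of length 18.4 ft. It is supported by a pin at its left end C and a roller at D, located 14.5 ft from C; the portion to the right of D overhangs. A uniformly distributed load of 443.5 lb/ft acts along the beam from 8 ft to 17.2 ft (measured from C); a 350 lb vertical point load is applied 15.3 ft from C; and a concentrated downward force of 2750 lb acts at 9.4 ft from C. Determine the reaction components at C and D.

Resultant of the distributed load: 443.5 × 9.2 = 4080.2 lb at 12.6 ft from C.
Moments about C: D_y·14.5 − (443.5·9.2)·12.6 − 350·15.3 − 2750·9.4 = 0 → D_y = 82615.52/14.5 = 5697.62 ≈ 5698 lb.
ΣF_y = 0: C_y + 5697.62 − 443.5·9.2 − 350 − 2750 = 0 → C_y = 1483 lb.
ΣF_x = 0: no horizontal applied forces, so C_x = 0.

C_x = 0, C_y = 1483 lb, D_y = 5698 lb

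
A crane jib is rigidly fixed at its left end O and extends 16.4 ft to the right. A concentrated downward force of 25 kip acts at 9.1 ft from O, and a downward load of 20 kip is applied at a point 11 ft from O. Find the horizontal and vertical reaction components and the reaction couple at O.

ΣF_x = 0: O_x = 0.
ΣF_y = 0: O_y − 25 − 20 = 0 → O_y = 45.00 kip.
ΣM about O: M_O − 25·9.1 − 20·11 = 0 → M_O = 447.5 kip·ft.

O_x = 0, O_y = 45.00 kip, M_O = 447.5 kip·ft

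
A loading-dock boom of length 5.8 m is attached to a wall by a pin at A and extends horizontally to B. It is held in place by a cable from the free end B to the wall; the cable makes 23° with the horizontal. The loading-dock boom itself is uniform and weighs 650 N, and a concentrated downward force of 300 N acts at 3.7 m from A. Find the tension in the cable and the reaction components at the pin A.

ΣM about A: T·sin23°·5.8 − 650·2.9 − 300·3.7 = 0 → T = 2995/(5.8·0.390731) = 1321.57 ≈ 1322 N.
ΣF_x = 0: A_x − T·cos23° = 0 → A_x = 1321.57 × 0.920505 = 1217 N.
ΣF_y = 0: A_y + T·sin23° − 650 − 300 = 0 → A_y = 950 − 1321.57 × 0.390731 = 433.6 N.

T = 1322 N, A_x = 1217 N, A_y = 433.6 N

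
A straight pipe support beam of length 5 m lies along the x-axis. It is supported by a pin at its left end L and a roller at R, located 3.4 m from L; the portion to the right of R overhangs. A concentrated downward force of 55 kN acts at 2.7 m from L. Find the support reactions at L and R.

L_x = 0, L_y = 11.32 kN, R_y = 43.68 kN

Taking moments about L: R_y·3.4 − 55·2.7 = 0 → R_y = 148.5/3.4 = 43.6765 ≈ 43.68 kN.
ΣF_y = 0: L_y + 43.6765 − 55 = 0 → L_y = 11.32 kN.
ΣF_x = 0: no horizontal applied forces, so L_x = 0.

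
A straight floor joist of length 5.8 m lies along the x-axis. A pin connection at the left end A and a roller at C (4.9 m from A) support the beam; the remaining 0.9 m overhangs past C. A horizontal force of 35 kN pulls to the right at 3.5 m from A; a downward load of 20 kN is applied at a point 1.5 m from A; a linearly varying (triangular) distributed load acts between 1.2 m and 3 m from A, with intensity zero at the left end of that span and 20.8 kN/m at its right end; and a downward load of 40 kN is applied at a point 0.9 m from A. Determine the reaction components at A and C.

A_x = -35.00 kN, A_y = 56.08 kN, C_y = 22.64 kN

Resultant of the triangular load: ½ × 20.8 × 1.8 = 18.72 kN, acting at 2.4 m from A (one-third of the span from the peak).
Moments about A: C_y·4.9 − 20·1.5 − (½·20.8·1.8)·2.4 − 40·0.9 = 0 → C_y = 110.928/4.9 = 22.6384 ≈ 22.64 kN.
ΣF_y = 0: A_y + 22.6384 − 20 − ½·20.8·1.8 − 40 = 0 → A_y = 56.08 kN.
ΣF_x = 0: A_x + 35 = 0 → A_x = -35.00 kN.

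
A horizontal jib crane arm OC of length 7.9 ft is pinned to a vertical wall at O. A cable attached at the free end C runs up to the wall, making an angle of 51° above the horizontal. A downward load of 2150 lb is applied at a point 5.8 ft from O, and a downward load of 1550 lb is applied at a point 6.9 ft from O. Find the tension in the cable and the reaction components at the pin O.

T = 3773 lb, O_x = 2375 lb, O_y = 767.7 lb

ΣM about O: T·sin51°·7.9 − 2150·5.8 − 1550·6.9 = 0 → T = 23165/(7.9·0.777146) = 3773.14 ≈ 3773 lb.
ΣF_x = 0: O_x − T·cos51° = 0 → O_x = 3773.14 × 0.62932 = 2375 lb.
ΣF_y = 0: O_y + T·sin51° − 2150 − 1550 = 0 → O_y = 3700 − 3773.14 × 0.777146 = 767.7 lb.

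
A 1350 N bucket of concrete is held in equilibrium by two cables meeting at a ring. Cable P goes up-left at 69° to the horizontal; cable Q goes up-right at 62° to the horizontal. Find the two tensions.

T_P = 839.8 N, T_Q = 641.0 N

ΣF_x = 0: −T_P·cos69° + T_Q·cos62° = 0 → T_Q = 0.763343·T_P.
ΣF_y = 0: T_P·sin69° + T_Q·sin62° = 1350.
Substitute: T_P·(0.93358 + 0.763343·0.882948) = 1350 → T_P = 839.776 ≈ 839.8 N.
Then T_Q = 0.763343 × 839.776 = 641.0 N.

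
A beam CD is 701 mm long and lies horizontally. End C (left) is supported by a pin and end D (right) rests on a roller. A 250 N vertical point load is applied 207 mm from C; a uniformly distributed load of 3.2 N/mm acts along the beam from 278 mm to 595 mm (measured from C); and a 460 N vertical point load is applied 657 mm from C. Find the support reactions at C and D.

Resultant of the distributed load: 3.2 × 317 = 1014.4 N at 436.5 mm from C.
Moments about C: D_y·701 − 250·207 − (3.2·317)·436.5 − 460·657 = 0 → D_y = 796755.6/701 = 1136.6 ≈ 1137 N.
ΣF_y = 0: C_y + 1136.6 − 250 − 3.2·317 − 460 = 0 → C_y = 587.8 N.
ΣF_x = 0: no horizontal applied forces, so C_x = 0.

C_x = 0, C_y = 587.8 N, D_y = 1137 N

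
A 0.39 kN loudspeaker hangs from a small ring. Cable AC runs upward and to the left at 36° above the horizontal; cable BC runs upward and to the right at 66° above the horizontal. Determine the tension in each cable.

T_AC = 0.1622 kN, T_BC = 0.3226 kN

ΣF_x = 0: −T_AC·cos36° + T_BC·cos66° = 0 → T_BC = 1.98904·T_AC.
ΣF_y = 0: T_AC·sin36° + T_BC·sin66° = 0.39.
Substitute: T_AC·(0.587785 + 1.98904·0.913545) = 0.39 → T_AC = 0.162171 ≈ 0.1622 kN.
Then T_BC = 1.98904 × 0.162171 = 0.3226 kN.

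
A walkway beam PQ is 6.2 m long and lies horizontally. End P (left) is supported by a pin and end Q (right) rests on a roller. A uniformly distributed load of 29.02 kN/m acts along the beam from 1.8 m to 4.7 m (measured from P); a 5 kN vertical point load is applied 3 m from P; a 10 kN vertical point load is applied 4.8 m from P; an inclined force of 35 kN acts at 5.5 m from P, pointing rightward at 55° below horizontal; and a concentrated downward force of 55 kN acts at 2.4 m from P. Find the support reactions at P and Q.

P_x = -20.08 kN, P_y = 81.83 kN, Q_y = 101.0 kN

Resultant of the distributed load: 29.02 × 2.9 = 84.158 kN at 3.25 m from P.
ΣM about P: Q_y·6.2 − (29.02·2.9)·3.25 − 5·3 − 10·4.8 − 35·sin55°·5.5 − 55·2.4 = 0 → Q_y = 626.2/6.2 = 101.0 kN.
ΣF_y = 0: P_y + 101 − 29.02·2.9 − 5 − 10 − 35·sin55° − 55 = 0 → P_y = 81.83 kN.
ΣF_x = 0: P_x + 35·cos55° = 0 → P_x = -20.08 kN.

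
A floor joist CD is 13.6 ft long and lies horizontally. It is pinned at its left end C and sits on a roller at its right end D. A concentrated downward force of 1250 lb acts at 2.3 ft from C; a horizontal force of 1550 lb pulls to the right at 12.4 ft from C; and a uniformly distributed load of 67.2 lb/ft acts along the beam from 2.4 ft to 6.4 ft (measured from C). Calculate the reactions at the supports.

Resultant of the distributed load: 67.2 × 4 = 268.8 lb at 4.4 ft from C.
Taking moments about C: D_y·13.6 − 1250·2.3 − (67.2·4)·4.4 = 0 → D_y = 4057.72/13.6 = 298.362 ≈ 298.4 lb.
ΣF_y = 0: C_y + 298.362 − 1250 − 67.2·4 = 0 → C_y = 1220 lb.
ΣF_x = 0: C_x + 1550 = 0 → C_x = -1550 lb.

C_x = -1550 lb, C_y = 1220 lb, D_y = 298.4 lb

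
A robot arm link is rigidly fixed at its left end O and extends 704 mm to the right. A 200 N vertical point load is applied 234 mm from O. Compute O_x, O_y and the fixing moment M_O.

O_x = 0, O_y = 200.0 N, M_O = 46800 N·mm

ΣF_x = 0: O_x = 0.
ΣF_y = 0: O_y − 200 = 0 → O_y = 200.0 N.
ΣM about O: M_O − 200·234 = 0 → M_O = 46800 N·mm.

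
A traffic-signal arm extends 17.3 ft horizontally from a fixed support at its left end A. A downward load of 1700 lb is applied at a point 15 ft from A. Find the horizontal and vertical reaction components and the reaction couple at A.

A_x = 0, A_y = 1700 lb, M_A = 25500 lb·ft

ΣF_x = 0: A_x = 0.
ΣF_y = 0: A_y − 1700 = 0 → A_y = 1700 lb.
ΣM about A: M_A − 1700·15 = 0 → M_A = 25500 lb·ft.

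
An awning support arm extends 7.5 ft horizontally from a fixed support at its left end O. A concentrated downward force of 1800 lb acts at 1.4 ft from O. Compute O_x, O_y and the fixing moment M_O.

ΣF_x = 0: O_x = 0.
ΣF_y = 0: O_y − 1800 = 0 → O_y = 1800 lb.
ΣM about O: M_O − 1800·1.4 = 0 → M_O = 2520 lb·ft.

O_x = 0, O_y = 1800 lb, M_O = 2520 lb·ft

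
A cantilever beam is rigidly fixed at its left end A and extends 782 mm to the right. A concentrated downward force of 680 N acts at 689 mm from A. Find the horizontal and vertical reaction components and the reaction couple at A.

ΣF_x = 0: A_x = 0.
ΣF_y = 0: A_y − 680 = 0 → A_y = 680.0 N.
ΣM about A: M_A − 680·689 = 0 → M_A = 468500 N·mm.

A_x = 0, A_y = 680.0 N, M_A = 468500 N·mm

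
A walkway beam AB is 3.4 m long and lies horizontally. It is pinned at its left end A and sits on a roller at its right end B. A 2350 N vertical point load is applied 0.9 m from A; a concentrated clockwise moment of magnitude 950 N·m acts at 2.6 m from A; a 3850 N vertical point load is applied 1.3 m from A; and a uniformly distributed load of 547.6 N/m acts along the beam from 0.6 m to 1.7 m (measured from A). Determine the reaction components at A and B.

Resultant of the distributed load: 547.6 × 1.1 = 602.36 N at 1.15 m from A.
ΣM about A: B_y·3.4 − 2350·0.9 − 950 − 3850·1.3 − (547.6·1.1)·1.15 = 0 → B_y = 8762.714/3.4 = 2577.27 ≈ 2577 N.
ΣF_y = 0: A_y + 2577.27 − 2350 − 3850 − 547.6·1.1 = 0 → A_y = 4225 N.
ΣF_x = 0: no horizontal applied forces, so A_x = 0.

A_x = 0, A_y = 4225 N, B_y = 2577 N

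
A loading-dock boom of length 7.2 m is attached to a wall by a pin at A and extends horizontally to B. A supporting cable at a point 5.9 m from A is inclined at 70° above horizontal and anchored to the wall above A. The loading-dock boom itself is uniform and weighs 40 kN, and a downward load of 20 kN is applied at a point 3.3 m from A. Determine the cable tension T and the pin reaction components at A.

T = 37.88 kN, A_x = 12.95 kN, A_y = 24.41 kN

ΣM about A: T·sin70°·5.9 − 40·3.6 − 20·3.3 = 0 → T = 210/(5.9·0.939693) = 37.8775 ≈ 37.88 kN.
ΣF_x = 0: A_x − T·cos70° = 0 → A_x = 37.8775 × 0.34202 = 12.95 kN.
ΣF_y = 0: A_y + T·sin70° − 40 − 20 = 0 → A_y = 60 − 37.8775 × 0.939693 = 24.41 kN.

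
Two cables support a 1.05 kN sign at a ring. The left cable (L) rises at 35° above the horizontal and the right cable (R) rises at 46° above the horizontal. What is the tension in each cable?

T_L = 0.7385 kN, T_R = 0.8708 kN

ΣF_x = 0: −T_L·cos35° + T_R·cos46° = 0 → T_R = 1.17922·T_L.
ΣF_y = 0: T_L·sin35° + T_R·sin46° = 1.05.
Substitute: T_L·(0.573576 + 1.17922·0.71934) = 1.05 → T_L = 0.738482 ≈ 0.7385 kN.
Then T_R = 1.17922 × 0.738482 = 0.8708 kN.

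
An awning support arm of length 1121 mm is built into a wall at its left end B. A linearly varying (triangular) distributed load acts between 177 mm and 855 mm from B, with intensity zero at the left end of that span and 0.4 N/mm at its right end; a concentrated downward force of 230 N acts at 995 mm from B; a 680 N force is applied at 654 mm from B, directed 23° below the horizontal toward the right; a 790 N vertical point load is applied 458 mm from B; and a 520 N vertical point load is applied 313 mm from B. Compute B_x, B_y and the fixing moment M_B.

Resultant of the triangular load: ½ × 0.4 × 678 = 135.6 N, acting at 629 mm from B (one-third of the span from the peak).
ΣF_x = 0: B_x + 680·cos23° = 0 → B_x = -625.9 N.
ΣF_y = 0: B_y − ½·0.4·678 − 230 − 680·sin23° − 790 − 520 = 0 → B_y = 1941 N.
ΣM about B: M_B − (½·0.4·678)·629 − 230·995 − 680·sin23°·654 − 790·458 − 520·313 = 0 → M_B = 1012000 N·mm.

B_x = -625.9 N, B_y = 1941 N, M_B = 1012000 N·mm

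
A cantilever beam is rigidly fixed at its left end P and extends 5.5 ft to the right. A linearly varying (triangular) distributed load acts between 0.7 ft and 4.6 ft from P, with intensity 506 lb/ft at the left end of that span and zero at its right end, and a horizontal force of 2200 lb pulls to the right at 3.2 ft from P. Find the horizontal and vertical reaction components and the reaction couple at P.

P_x = -2200 lb, P_y = 986.7 lb, M_P = 1973 lb·ft

Resultant of the triangular load: ½ × 506 × 3.9 = 986.7 lb, acting at 2 ft from P (one-third of the span from the peak).
ΣF_x = 0: P_x + 2200 = 0 → P_x = -2200 lb.
ΣF_y = 0: P_y − ½·506·3.9 = 0 → P_y = 986.7 lb.
ΣM about P: M_P − (½·506·3.9)·2 = 0 → M_P = 1973 lb·ft.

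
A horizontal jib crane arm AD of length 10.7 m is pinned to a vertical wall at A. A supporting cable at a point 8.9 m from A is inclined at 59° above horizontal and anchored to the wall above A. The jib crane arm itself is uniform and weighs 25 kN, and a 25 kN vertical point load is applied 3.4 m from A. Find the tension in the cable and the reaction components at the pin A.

T = 28.67 kN, A_x = 14.77 kN, A_y = 25.42 kN

ΣM about A: T·sin59°·8.9 − 25·5.35 − 25·3.4 = 0 → T = 218.75/(8.9·0.857167) = 28.6743 ≈ 28.67 kN.
ΣF_x = 0: A_x − T·cos59° = 0 → A_x = 28.6743 × 0.515038 = 14.77 kN.
ΣF_y = 0: A_y + T·sin59° − 25 − 25 = 0 → A_y = 50 − 28.6743 × 0.857167 = 25.42 kN.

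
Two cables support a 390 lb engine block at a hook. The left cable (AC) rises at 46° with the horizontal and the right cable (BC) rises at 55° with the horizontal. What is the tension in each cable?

T_AC = 227.9 lb, T_BC = 276.0 lb

ΣF_x = 0: −T_AC·cos46° + T_BC·cos55° = 0 → T_BC = 1.2111·T_AC.
ΣF_y = 0: T_AC·sin46° + T_BC·sin55° = 390.
Substitute: T_AC·(0.71934 + 1.2111·0.819152) = 390 → T_AC = 227.882 ≈ 227.9 lb.
Then T_BC = 1.2111 × 227.882 = 276.0 lb.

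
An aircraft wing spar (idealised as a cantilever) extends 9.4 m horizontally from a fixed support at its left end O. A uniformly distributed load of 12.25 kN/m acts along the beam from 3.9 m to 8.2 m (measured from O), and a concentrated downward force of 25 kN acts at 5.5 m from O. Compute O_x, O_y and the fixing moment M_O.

O_x = 0, O_y = 77.67 kN, M_O = 456.2 kN·m

Resultant of the distributed load: 12.25 × 4.3 = 52.675 kN at 6.05 m from O.
ΣF_x = 0: O_x = 0.
ΣF_y = 0: O_y − 12.25·4.3 − 25 = 0 → O_y = 77.67 kN.
ΣM about O: M_O − (12.25·4.3)·6.05 − 25·5.5 = 0 → M_O = 456.2 kN·m.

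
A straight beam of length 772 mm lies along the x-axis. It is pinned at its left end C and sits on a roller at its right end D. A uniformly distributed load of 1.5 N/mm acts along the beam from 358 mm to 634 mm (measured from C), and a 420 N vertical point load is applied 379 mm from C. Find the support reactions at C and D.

C_x = 0, C_y = 361.8 N, D_y = 472.2 N

Resultant of the distributed load: 1.5 × 276 = 414 N at 496 mm from C.
ΣM about C: D_y·772 − (1.5·276)·496 − 420·379 = 0 → D_y = 364524/772 = 472.181 ≈ 472.2 N.
ΣF_y = 0: C_y + 472.181 − 1.5·276 − 420 = 0 → C_y = 361.8 N.
ΣF_x = 0: no horizontal applied forces, so C_x = 0.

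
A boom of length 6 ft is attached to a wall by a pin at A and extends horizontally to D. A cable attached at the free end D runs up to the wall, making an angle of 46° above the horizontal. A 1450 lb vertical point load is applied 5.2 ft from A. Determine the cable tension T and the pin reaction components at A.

ΣM about A: T·sin46°·6 − 1450·5.2 = 0 → T = 7540/(6·0.71934) = 1746.97 ≈ 1747 lb.
ΣF_x = 0: A_x − T·cos46° = 0 → A_x = 1746.97 × 0.694658 = 1214 lb.
ΣF_y = 0: A_y + T·sin46° − 1450 = 0 → A_y = 1450 − 1746.97 × 0.71934 = 193.3 lb.

T = 1747 lb, A_x = 1214 lb, A_y = 193.3 lb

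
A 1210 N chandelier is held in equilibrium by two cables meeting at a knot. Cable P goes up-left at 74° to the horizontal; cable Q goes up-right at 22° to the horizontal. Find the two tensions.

T_P = 1128 N, T_Q = 335.4 N

ΣF_x = 0: −T_P·cos74° + T_Q·cos22° = 0 → T_Q = 0.297284·T_P.
ΣF_y = 0: T_P·sin74° + T_Q·sin22° = 1210.
Substitute: T_P·(0.961262 + 0.297284·0.374607) = 1210 → T_P = 1128.07 ≈ 1128 N.
Then T_Q = 0.297284 × 1128.07 = 335.4 N.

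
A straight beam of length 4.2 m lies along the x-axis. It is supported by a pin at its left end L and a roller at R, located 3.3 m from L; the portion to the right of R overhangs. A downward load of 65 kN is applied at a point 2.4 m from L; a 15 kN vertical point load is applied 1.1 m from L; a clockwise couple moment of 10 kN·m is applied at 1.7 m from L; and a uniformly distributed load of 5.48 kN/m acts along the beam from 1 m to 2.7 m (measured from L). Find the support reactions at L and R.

L_x = 0, L_y = 28.79 kN, R_y = 60.53 kN

Resultant of the distributed load: 5.48 × 1.7 = 9.316 kN at 1.85 m from L.
Taking moments about L: R_y·3.3 − 65·2.4 − 15·1.1 − 10 − (5.48·1.7)·1.85 = 0 → R_y = 199.7346/3.3 = 60.5256 ≈ 60.53 kN.
ΣF_y = 0: L_y + 60.5256 − 65 − 15 − 5.48·1.7 = 0 → L_y = 28.79 kN.
ΣF_x = 0: no horizontal applied forces, so L_x = 0.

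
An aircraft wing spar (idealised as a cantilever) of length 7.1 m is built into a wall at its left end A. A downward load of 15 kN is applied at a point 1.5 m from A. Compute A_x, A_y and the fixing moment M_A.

A_x = 0, A_y = 15.00 kN, M_A = 22.50 kN·m

ΣF_x = 0: A_x = 0.
ΣF_y = 0: A_y − 15 = 0 → A_y = 15.00 kN.
ΣM about A: M_A − 15·1.5 = 0 → M_A = 22.50 kN·m.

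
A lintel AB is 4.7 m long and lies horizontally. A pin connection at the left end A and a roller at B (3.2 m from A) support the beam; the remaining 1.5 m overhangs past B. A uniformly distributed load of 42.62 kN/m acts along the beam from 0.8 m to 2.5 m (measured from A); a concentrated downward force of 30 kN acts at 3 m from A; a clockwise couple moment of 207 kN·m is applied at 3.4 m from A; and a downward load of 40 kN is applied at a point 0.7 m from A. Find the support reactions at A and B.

A_x = 0, A_y = 3.532 kN, B_y = 138.9 kN

Resultant of the distributed load: 42.62 × 1.7 = 72.454 kN at 1.65 m from A.
Moments about A: B_y·3.2 − (42.62·1.7)·1.65 − 30·3 − 207 − 40·0.7 = 0 → B_y = 444.5491/3.2 = 138.922 ≈ 138.9 kN.
ΣF_y = 0: A_y + 138.922 − 42.62·1.7 − 30 − 40 = 0 → A_y = 3.532 kN.
ΣF_x = 0: no horizontal applied forces, so A_x = 0.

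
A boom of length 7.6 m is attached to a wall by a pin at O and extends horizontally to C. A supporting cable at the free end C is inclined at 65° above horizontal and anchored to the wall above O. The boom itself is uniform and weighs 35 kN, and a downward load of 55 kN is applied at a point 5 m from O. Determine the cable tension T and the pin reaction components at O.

T = 59.23 kN, O_x = 25.03 kN, O_y = 36.32 kN

ΣM about O: T·sin65°·7.6 − 35·3.8 − 55·5 = 0 → T = 408/(7.6·0.906308) = 59.234 ≈ 59.23 kN.
ΣF_x = 0: O_x − T·cos65° = 0 → O_x = 59.234 × 0.422618 = 25.03 kN.
ΣF_y = 0: O_y + T·sin65° − 35 − 55 = 0 → O_y = 90 − 59.234 × 0.906308 = 36.32 kN.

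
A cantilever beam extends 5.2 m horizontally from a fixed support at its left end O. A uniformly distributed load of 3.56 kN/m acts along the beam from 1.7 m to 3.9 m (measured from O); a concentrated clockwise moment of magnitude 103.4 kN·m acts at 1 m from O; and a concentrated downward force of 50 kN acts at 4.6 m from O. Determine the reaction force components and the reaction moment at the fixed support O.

Resultant of the distributed load: 3.56 × 2.2 = 7.832 kN at 2.8 m from O.
ΣF_x = 0: O_x = 0.
ΣF_y = 0: O_y − 3.56·2.2 − 50 = 0 → O_y = 57.83 kN.
ΣM about O: M_O − (3.56·2.2)·2.8 − 103.4 − 50·4.6 = 0 → M_O = 355.3 kN·m.

O_x = 0, O_y = 57.83 kN, M_O = 355.3 kN·m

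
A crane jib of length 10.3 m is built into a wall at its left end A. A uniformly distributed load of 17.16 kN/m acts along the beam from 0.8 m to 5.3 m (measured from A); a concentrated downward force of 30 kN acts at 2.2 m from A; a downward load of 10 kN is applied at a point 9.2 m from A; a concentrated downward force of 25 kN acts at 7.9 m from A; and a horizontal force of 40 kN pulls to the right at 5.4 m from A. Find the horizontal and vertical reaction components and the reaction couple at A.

A_x = -40.00 kN, A_y = 142.2 kN, M_A = 591.0 kN·m

Resultant of the distributed load: 17.16 × 4.5 = 77.22 kN at 3.05 m from A.
ΣF_x = 0: A_x + 40 = 0 → A_x = -40.00 kN.
ΣF_y = 0: A_y − 17.16·4.5 − 30 − 10 − 25 = 0 → A_y = 142.2 kN.
ΣM about A: M_A − (17.16·4.5)·3.05 − 30·2.2 − 10·9.2 − 25·7.9 = 0 → M_A = 591.0 kN·m.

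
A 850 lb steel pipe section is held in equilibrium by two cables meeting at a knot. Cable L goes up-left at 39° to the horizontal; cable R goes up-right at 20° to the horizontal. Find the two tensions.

T_L = 931.8 lb, T_R = 770.6 lb

ΣF_x = 0: −T_L·cos39° + T_R·cos20° = 0 → T_R = 0.827021·T_L.
ΣF_y = 0: T_L·sin39° + T_R·sin20° = 850.
Substitute: T_L·(0.62932 + 0.827021·0.34202) = 850 → T_L = 931.836 ≈ 931.8 lb.
Then T_R = 0.827021 × 931.836 = 770.6 lb.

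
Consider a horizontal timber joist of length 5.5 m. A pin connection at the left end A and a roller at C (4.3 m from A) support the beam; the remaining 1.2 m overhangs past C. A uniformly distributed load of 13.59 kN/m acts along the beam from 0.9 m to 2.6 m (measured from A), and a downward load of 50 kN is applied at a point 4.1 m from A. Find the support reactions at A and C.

Resultant of the distributed load: 13.59 × 1.7 = 23.103 kN at 1.75 m from A.
ΣM about A: C_y·4.3 − (13.59·1.7)·1.75 − 50·4.1 = 0 → C_y = 245.43025/4.3 = 57.0768 ≈ 57.08 kN.
ΣF_y = 0: A_y + 57.0768 − 13.59·1.7 − 50 = 0 → A_y = 16.03 kN.
ΣF_x = 0: no horizontal applied forces, so A_x = 0.

A_x = 0, A_y = 16.03 kN, C_y = 57.08 kN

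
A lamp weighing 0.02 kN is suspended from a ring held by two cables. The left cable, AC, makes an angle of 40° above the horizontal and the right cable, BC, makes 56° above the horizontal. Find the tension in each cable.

T_AC = 0.01125 kN, T_BC = 0.01541 kN

ΣF_x = 0: −T_AC·cos40° + T_BC·cos56° = 0 → T_BC = 1.36991·T_AC.
ΣF_y = 0: T_AC·sin40° + T_BC·sin56° = 0.02.
Substitute: T_AC·(0.642788 + 1.36991·0.829038) = 0.02 → T_AC = 0.0112455 ≈ 0.01125 kN.
Then T_BC = 1.36991 × 0.0112455 = 0.01541 kN.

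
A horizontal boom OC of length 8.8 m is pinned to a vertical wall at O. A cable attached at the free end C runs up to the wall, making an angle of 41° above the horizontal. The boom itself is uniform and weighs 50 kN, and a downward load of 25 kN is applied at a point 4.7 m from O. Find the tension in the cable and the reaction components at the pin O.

ΣM about O: T·sin41°·8.8 − 50·4.4 − 25·4.7 = 0 → T = 337.5/(8.8·0.656059) = 58.4586 ≈ 58.46 kN.
ΣF_x = 0: O_x − T·cos41° = 0 → O_x = 58.4586 × 0.75471 = 44.12 kN.
ΣF_y = 0: O_y + T·sin41° − 50 − 25 = 0 → O_y = 75 − 58.4586 × 0.656059 = 36.65 kN.

T = 58.46 kN, O_x = 44.12 kN, O_y = 36.65 kN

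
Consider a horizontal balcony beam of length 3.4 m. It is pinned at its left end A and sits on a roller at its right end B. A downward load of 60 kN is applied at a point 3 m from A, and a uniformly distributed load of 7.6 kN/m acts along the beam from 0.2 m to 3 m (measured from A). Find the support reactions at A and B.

A_x = 0, A_y = 18.32 kN, B_y = 62.96 kN

Resultant of the distributed load: 7.6 × 2.8 = 21.28 kN at 1.6 m from A.
Moments about A: B_y·3.4 − 60·3 − (7.6·2.8)·1.6 = 0 → B_y = 214.048/3.4 = 62.9553 ≈ 62.96 kN.
ΣF_y = 0: A_y + 62.9553 − 60 − 7.6·2.8 = 0 → A_y = 18.32 kN.
ΣF_x = 0: no horizontal applied forces, so A_x = 0.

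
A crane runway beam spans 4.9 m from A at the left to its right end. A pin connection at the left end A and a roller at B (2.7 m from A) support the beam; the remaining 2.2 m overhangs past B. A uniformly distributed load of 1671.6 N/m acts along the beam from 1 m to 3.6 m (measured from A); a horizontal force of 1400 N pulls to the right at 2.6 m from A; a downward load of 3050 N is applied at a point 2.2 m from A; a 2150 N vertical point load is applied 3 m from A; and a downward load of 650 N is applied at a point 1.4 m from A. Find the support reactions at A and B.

Resultant of the distributed load: 1671.6 × 2.6 = 4346.16 N at 2.3 m from A.
Taking moments about A: B_y·2.7 − (1671.6·2.6)·2.3 − 3050·2.2 − 2150·3 − 650·1.4 = 0 → B_y = 24066.168/2.7 = 8913.4 ≈ 8913 N.
ΣF_y = 0: A_y + 8913.4 − 1671.6·2.6 − 3050 − 2150 − 650 = 0 → A_y = 1283 N.
ΣF_x = 0: A_x + 1400 = 0 → A_x = -1400 N.

A_x = -1400 N, A_y = 1283 N, B_y = 8913 N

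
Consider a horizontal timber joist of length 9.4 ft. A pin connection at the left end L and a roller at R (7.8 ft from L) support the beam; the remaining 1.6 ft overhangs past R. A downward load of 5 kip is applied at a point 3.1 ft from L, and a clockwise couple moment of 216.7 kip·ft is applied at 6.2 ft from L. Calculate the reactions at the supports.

Moments about L: R_y·7.8 − 5·3.1 − 216.7 = 0 → R_y = 232.2/7.8 = 29.7692 ≈ 29.77 kip.
ΣF_y = 0: L_y + 29.7692 − 5 = 0 → L_y = -24.77 kip.
ΣF_x = 0: no horizontal applied forces, so L_x = 0.

L_x = 0, L_y = -24.77 kip, R_y = 29.77 kip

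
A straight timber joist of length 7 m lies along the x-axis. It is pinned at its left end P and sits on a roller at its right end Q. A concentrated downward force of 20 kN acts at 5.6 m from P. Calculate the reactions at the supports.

Taking moments about P: Q_y·7 − 20·5.6 = 0 → Q_y = 112/7 = 16.00 kN.
ΣF_y = 0: P_y + 16 − 20 = 0 → P_y = 4.000 kN.
ΣF_x = 0: no horizontal applied forces, so P_x = 0.

P_x = 0, P_y = 4.000 kN, Q_y = 16.00 kN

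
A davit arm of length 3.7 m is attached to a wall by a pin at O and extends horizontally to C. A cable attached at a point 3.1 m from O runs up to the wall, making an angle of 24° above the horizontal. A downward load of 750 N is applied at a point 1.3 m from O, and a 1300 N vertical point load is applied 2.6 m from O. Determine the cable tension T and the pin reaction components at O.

T = 3454 N, O_x = 3155 N, O_y = 645.2 N

ΣM about O: T·sin24°·3.1 − 750·1.3 − 1300·2.6 = 0 → T = 4355/(3.1·0.406737) = 3453.92 ≈ 3454 N.
ΣF_x = 0: O_x − T·cos24° = 0 → O_x = 3453.92 × 0.913545 = 3155 N.
ΣF_y = 0: O_y + T·sin24° − 750 − 1300 = 0 → O_y = 2050 − 3453.92 × 0.406737 = 645.2 N.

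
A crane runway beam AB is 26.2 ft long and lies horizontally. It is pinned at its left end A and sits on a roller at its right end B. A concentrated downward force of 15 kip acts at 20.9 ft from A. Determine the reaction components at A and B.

Moments about A: B_y·26.2 − 15·20.9 = 0 → B_y = 313.5/26.2 = 11.9656 ≈ 11.97 kip.
ΣF_y = 0: A_y + 11.9656 − 15 = 0 → A_y = 3.034 kip.
ΣF_x = 0: no horizontal applied forces, so A_x = 0.

A_x = 0, A_y = 3.034 kip, B_y = 11.97 kip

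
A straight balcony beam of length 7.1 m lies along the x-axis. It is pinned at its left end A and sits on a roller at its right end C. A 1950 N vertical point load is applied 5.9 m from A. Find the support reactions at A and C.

A_x = 0, A_y = 329.6 N, C_y = 1620 N

Moments about A: C_y·7.1 − 1950·5.9 = 0 → C_y = 11505/7.1 = 1620.42 ≈ 1620 N.
ΣF_y = 0: A_y + 1620.42 − 1950 = 0 → A_y = 329.6 N.
ΣF_x = 0: no horizontal applied forces, so A_x = 0.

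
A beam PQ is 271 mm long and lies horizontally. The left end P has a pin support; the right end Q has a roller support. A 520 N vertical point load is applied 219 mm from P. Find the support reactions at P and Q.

Moments about P: Q_y·271 − 520·219 = 0 → Q_y = 113880/271 = 420.221 ≈ 420.2 N.
ΣF_y = 0: P_y + 420.221 − 520 = 0 → P_y = 99.78 N.
ΣF_x = 0: no horizontal applied forces, so P_x = 0.

P_x = 0, P_y = 99.78 N, Q_y = 420.2 N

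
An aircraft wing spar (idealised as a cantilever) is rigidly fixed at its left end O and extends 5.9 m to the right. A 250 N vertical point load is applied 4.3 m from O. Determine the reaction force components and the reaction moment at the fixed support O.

ΣF_x = 0: O_x = 0.
ΣF_y = 0: O_y − 250 = 0 → O_y = 250.0 N.
ΣM about O: M_O − 250·4.3 = 0 → M_O = 1075 N·m.

O_x = 0, O_y = 250.0 N, M_O = 1075 N·m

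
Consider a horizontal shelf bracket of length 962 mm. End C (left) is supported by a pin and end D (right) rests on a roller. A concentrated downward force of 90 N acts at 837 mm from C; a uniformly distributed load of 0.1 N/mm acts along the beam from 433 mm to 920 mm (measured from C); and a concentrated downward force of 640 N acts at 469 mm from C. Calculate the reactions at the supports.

Resultant of the distributed load: 0.1 × 487 = 48.7 N at 676.5 mm from C.
ΣM about C: D_y·962 − 90·837 − (0.1·487)·676.5 − 640·469 = 0 → D_y = 408435.55/962 = 424.569 ≈ 424.6 N.
ΣF_y = 0: C_y + 424.569 − 90 − 0.1·487 − 640 = 0 → C_y = 354.1 N.
ΣF_x = 0: no horizontal applied forces, so C_x = 0.

C_x = 0, C_y = 354.1 N, D_y = 424.6 N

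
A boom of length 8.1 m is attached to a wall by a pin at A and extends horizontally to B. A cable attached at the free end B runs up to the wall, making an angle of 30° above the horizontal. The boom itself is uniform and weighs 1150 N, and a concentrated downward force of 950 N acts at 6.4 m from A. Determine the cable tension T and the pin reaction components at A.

T = 2651 N, A_x = 2296 N, A_y = 774.4 N

ΣM about A: T·sin30°·8.1 − 1150·4.05 − 950·6.4 = 0 → T = 10737.5/(8.1·0.5) = 2651.23 ≈ 2651 N.
ΣF_x = 0: A_x − T·cos30° = 0 → A_x = 2651.23 × 0.866025 = 2296 N.
ΣF_y = 0: A_y + T·sin30° − 1150 − 950 = 0 → A_y = 2100 − 2651.23 × 0.5 = 774.4 N.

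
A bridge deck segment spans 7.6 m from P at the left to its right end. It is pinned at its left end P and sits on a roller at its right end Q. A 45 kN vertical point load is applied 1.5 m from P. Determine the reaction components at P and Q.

P_x = 0, P_y = 36.12 kN, Q_y = 8.882 kN

ΣM about P: Q_y·7.6 − 45·1.5 = 0 → Q_y = 67.5/7.6 = 8.88158 ≈ 8.882 kN.
ΣF_y = 0: P_y + 8.88158 − 45 = 0 → P_y = 36.12 kN.
ΣF_x = 0: no horizontal applied forces, so P_x = 0.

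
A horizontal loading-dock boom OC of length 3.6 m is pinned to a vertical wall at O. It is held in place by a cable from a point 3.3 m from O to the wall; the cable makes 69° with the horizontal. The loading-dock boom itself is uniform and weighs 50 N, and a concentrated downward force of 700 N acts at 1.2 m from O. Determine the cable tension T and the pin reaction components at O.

ΣM about O: T·sin69°·3.3 − 50·1.8 − 700·1.2 = 0 → T = 930/(3.3·0.93358) = 301.868 ≈ 301.9 N.
ΣF_x = 0: O_x − T·cos69° = 0 → O_x = 301.868 × 0.358368 = 108.2 N.
ΣF_y = 0: O_y + T·sin69° − 50 − 700 = 0 → O_y = 750 − 301.868 × 0.93358 = 468.2 N.

T = 301.9 N, O_x = 108.2 N, O_y = 468.2 N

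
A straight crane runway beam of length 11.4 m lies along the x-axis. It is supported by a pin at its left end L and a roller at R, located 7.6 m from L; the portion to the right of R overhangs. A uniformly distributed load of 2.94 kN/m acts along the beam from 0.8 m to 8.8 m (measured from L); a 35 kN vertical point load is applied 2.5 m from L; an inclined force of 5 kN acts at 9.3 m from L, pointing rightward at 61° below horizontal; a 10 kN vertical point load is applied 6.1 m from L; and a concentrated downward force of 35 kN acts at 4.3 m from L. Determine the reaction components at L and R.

L_x = -2.424 kN, L_y = 48.34 kN, R_y = 59.55 kN

Resultant of the distributed load: 2.94 × 8 = 23.52 kN at 4.8 m from L.
Taking moments about L: R_y·7.6 − (2.94·8)·4.8 − 35·2.5 − 5·sin61°·9.3 − 10·6.1 − 35·4.3 = 0 → R_y = 452.566/7.6 = 59.5482 ≈ 59.55 kN.
ΣF_y = 0: L_y + 59.5482 − 2.94·8 − 35 − 5·sin61° − 10 − 35 = 0 → L_y = 48.34 kN.
ΣF_x = 0: L_x + 5·cos61° = 0 → L_x = -2.424 kN.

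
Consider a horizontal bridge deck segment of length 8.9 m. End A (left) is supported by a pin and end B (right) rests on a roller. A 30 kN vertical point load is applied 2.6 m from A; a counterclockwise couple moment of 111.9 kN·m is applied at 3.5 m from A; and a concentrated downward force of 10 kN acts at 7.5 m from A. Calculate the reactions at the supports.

ΣM about A: B_y·8.9 − 30·2.6 + 111.9 − 10·7.5 = 0 → B_y = 41.1/8.9 = 4.61798 ≈ 4.618 kN.
ΣF_y = 0: A_y + 4.61798 − 30 − 10 = 0 → A_y = 35.38 kN.
ΣF_x = 0: no horizontal applied forces, so A_x = 0.

A_x = 0, A_y = 35.38 kN, B_y = 4.618 kN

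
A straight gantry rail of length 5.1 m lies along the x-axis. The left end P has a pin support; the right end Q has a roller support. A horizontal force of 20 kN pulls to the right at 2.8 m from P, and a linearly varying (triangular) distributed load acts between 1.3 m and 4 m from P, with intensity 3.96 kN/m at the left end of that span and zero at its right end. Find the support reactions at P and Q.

Resultant of the triangular load: ½ × 3.96 × 2.7 = 5.346 kN, acting at 2.2 m from P (one-third of the span from the peak).
Taking moments about P: Q_y·5.1 − (½·3.96·2.7)·2.2 = 0 → Q_y = 11.7612/5.1 = 2.30612 ≈ 2.306 kN.
ΣF_y = 0: P_y + 2.30612 − ½·3.96·2.7 = 0 → P_y = 3.040 kN.
ΣF_x = 0: P_x + 20 = 0 → P_x = -20.00 kN.

P_x = -20.00 kN, P_y = 3.040 kN, Q_y = 2.306 kN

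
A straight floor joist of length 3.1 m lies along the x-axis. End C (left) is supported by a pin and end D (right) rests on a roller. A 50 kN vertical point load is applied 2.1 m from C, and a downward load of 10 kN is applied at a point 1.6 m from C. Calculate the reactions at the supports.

ΣM about C: D_y·3.1 − 50·2.1 − 10·1.6 = 0 → D_y = 121/3.1 = 39.0323 ≈ 39.03 kN.
ΣF_y = 0: C_y + 39.0323 − 50 − 10 = 0 → C_y = 20.97 kN.
ΣF_x = 0: no horizontal applied forces, so C_x = 0.

C_x = 0, C_y = 20.97 kN, D_y = 39.03 kN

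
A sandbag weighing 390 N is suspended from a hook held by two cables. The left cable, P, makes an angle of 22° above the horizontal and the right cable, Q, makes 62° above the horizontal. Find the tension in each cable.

ΣF_x = 0: −T_P·cos22° + T_Q·cos62° = 0 → T_Q = 1.97495·T_P.
ΣF_y = 0: T_P·sin22° + T_Q·sin62° = 390.
Substitute: T_P·(0.374607 + 1.97495·0.882948) = 390 → T_P = 184.102 ≈ 184.1 N.
Then T_Q = 1.97495 × 184.102 = 363.6 N.

T_P = 184.1 N, T_Q = 363.6 N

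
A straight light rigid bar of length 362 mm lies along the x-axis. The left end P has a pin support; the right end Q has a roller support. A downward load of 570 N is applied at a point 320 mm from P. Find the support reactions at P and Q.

P_x = 0, P_y = 66.13 N, Q_y = 503.9 N

Moments about P: Q_y·362 − 570·320 = 0 → Q_y = 182400/362 = 503.867 ≈ 503.9 N.
ΣF_y = 0: P_y + 503.867 − 570 = 0 → P_y = 66.13 N.
ΣF_x = 0: no horizontal applied forces, so P_x = 0.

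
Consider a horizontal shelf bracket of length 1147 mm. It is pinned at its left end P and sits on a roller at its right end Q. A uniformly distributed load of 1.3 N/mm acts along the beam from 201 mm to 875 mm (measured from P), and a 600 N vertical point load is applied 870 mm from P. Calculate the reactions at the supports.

Resultant of the distributed load: 1.3 × 674 = 876.2 N at 538 mm from P.
ΣM about P: Q_y·1147 − (1.3·674)·538 − 600·870 = 0 → Q_y = 993395.6/1147 = 866.082 ≈ 866.1 N.
ΣF_y = 0: P_y + 866.082 − 1.3·674 − 600 = 0 → P_y = 610.1 N.
ΣF_x = 0: no horizontal applied forces, so P_x = 0.

P_x = 0, P_y = 610.1 N, Q_y = 866.1 N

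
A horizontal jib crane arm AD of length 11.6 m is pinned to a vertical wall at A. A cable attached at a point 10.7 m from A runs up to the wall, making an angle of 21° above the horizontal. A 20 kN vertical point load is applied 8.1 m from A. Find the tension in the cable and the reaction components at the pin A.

ΣM about A: T·sin21°·10.7 − 20·8.1 = 0 → T = 162/(10.7·0.358368) = 42.2476 ≈ 42.25 kN.
ΣF_x = 0: A_x − T·cos21° = 0 → A_x = 42.2476 × 0.93358 = 39.44 kN.
ΣF_y = 0: A_y + T·sin21° − 20 = 0 → A_y = 20 − 42.2476 × 0.358368 = 4.860 kN.

T = 42.25 kN, A_x = 39.44 kN, A_y = 4.860 kN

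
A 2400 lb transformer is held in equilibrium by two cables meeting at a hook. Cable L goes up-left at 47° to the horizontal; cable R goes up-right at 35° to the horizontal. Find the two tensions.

T_L = 1985 lb, T_R = 1653 lb

ΣF_x = 0: −T_L·cos47° + T_R·cos35° = 0 → T_R = 0.832566·T_L.
ΣF_y = 0: T_L·sin47° + T_R·sin35° = 2400.
Substitute: T_L·(0.731354 + 0.832566·0.573576) = 2400 → T_L = 1985.29 ≈ 1985 lb.
Then T_R = 0.832566 × 1985.29 = 1653 lb.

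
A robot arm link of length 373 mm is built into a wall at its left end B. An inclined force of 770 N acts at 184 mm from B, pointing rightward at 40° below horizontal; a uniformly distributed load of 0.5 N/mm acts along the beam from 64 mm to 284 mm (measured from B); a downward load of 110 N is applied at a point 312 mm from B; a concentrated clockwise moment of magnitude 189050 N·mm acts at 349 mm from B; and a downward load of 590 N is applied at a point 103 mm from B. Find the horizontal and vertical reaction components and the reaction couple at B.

Resultant of the distributed load: 0.5 × 220 = 110 N at 174 mm from B.
ΣF_x = 0: B_x + 770·cos40° = 0 → B_x = -589.9 N.
ΣF_y = 0: B_y − 770·sin40° − 0.5·220 − 110 − 590 = 0 → B_y = 1305 N.
ΣM about B: M_B − 770·sin40°·184 − (0.5·220)·174 − 110·312 − 189050 − 590·103 = 0 → M_B = 394400 N·mm.

B_x = -589.9 N, B_y = 1305 N, M_B = 394400 N·mm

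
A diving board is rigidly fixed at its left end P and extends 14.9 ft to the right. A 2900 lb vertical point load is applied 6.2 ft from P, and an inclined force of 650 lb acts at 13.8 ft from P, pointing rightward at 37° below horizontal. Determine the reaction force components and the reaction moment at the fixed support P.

ΣF_x = 0: P_x + 650·cos37° = 0 → P_x = -519.1 lb.
ΣF_y = 0: P_y − 2900 − 650·sin37° = 0 → P_y = 3291 lb.
ΣM about P: M_P − 2900·6.2 − 650·sin37°·13.8 = 0 → M_P = 23380 lb·ft.

P_x = -519.1 lb, P_y = 3291 lb, M_P = 23380 lb·ft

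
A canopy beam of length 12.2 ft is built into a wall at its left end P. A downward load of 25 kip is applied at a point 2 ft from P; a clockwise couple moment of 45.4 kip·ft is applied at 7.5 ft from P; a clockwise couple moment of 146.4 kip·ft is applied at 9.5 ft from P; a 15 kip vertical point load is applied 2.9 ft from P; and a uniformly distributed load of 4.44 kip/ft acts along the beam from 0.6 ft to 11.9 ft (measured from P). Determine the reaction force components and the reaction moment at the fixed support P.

P_x = 0, P_y = 90.17 kip, M_P = 598.9 kip·ft

Resultant of the distributed load: 4.44 × 11.3 = 50.172 kip at 6.25 ft from P.
ΣF_x = 0: P_x = 0.
ΣF_y = 0: P_y − 25 − 15 − 4.44·11.3 = 0 → P_y = 90.17 kip.
ΣM about P: M_P − 25·2 − 45.4 − 146.4 − 15·2.9 − (4.44·11.3)·6.25 = 0 → M_P = 598.9 kip·ft.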